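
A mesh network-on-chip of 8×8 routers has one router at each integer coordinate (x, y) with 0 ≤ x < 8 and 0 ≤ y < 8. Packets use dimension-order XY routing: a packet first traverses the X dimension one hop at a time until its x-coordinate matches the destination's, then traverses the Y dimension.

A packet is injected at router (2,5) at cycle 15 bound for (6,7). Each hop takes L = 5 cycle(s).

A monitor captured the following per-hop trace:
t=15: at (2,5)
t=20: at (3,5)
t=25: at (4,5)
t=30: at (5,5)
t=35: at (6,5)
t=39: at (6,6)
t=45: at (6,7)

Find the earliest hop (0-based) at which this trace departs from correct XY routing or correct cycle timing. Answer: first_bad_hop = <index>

first_bad_hop = 5

hop 1: step (+1,+0), +5 cyc — ok
hop 2: step (+1,+0), +5 cyc — ok
hop 3: step (+1,+0), +5 cyc — ok
hop 4: step (+1,+0), +5 cyc — ok
hop 5: step (+0,+1), +4 cyc — BAD: Δcyc=4≠L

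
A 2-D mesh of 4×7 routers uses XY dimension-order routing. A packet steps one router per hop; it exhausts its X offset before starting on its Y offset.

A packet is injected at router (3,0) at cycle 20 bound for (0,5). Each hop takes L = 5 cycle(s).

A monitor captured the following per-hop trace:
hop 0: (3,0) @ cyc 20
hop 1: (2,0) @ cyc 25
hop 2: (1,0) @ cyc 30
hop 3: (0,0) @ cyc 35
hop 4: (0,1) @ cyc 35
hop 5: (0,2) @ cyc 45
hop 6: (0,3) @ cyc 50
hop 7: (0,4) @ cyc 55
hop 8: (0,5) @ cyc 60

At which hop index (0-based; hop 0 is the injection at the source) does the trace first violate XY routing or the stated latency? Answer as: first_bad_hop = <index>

  1: Δx=-1 Δy=+0 Δt=5 [ok]
  2: Δx=-1 Δy=+0 Δt=5 [ok]
  3: Δx=-1 Δy=+0 Δt=5 [ok]
  4: Δx=+0 Δy=+1 Δt=0 [BAD: Δcyc=0≠L]

first_bad_hop = 4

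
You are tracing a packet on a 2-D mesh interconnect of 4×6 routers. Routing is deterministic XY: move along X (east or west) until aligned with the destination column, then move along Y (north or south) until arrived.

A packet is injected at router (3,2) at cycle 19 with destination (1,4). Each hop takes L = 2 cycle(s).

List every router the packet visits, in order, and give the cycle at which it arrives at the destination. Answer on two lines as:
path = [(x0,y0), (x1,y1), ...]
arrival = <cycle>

hop 0: (3,2) @ cyc 19
hop 1: (2,2) @ cyc 21  [W]
hop 2: (1,2) @ cyc 23  [W]
hop 3: (1,3) @ cyc 25  [N]
hop 4: (1,4) @ cyc 27  [N]

path = [(3,2), (2,2), (1,2), (1,3), (1,4)]
arrival = 27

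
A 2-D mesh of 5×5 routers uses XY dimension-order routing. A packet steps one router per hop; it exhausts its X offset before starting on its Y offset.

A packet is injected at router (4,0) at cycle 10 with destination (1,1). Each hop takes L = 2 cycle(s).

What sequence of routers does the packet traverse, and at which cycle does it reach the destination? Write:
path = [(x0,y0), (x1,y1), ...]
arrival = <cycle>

  0. router=(4,0) cycle=10 (inject)
  1. router=(3,0) cycle=12 dir=W
  2. router=(2,0) cycle=14 dir=W
  3. router=(1,0) cycle=16 dir=W
  4. router=(1,1) cycle=18 dir=N

path = [(4,0), (3,0), (2,0), (1,0), (1,1)]
arrival = 18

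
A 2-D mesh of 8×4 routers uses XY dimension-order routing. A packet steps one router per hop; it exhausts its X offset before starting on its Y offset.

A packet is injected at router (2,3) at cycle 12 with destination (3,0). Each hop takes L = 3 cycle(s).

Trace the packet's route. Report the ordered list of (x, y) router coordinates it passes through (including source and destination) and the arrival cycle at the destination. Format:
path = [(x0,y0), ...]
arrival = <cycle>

src (2,3)  cyc=12
E→(3,3)  cyc=15
S→(3,2)  cyc=18
S→(3,1)  cyc=21
S→(3,0)  cyc=24

path = [(2,3), (3,3), (3,2), (3,1), (3,0)]
arrival = 24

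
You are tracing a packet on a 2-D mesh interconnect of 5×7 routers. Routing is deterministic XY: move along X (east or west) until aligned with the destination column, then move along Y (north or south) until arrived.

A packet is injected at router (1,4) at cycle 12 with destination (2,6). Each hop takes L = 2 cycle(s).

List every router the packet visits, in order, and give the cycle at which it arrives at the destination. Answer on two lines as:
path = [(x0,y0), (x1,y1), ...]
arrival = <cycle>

src (1,4)  cyc=12
E→(2,4)  cyc=14
N→(2,5)  cyc=16
N→(2,6)  cyc=18

path = [(1,4), (2,4), (2,5), (2,6)]
arrival = 18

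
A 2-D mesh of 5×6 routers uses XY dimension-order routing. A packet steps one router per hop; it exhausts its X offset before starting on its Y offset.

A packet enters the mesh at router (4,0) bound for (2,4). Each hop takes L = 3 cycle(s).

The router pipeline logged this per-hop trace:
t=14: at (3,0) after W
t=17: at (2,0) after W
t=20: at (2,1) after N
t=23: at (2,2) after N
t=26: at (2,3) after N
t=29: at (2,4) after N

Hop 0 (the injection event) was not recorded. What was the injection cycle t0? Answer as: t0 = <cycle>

t0 = 11

cyc[1] = 14 and cyc[k] = t0 + k·L for every k.
So t0 = 14 − 1·3 = 11.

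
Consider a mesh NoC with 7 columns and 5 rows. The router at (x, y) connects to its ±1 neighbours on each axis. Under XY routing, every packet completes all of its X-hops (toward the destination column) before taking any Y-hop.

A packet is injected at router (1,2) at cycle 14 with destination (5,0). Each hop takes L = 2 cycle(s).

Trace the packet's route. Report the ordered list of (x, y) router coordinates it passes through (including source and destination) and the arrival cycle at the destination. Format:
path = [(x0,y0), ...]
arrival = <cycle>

[0] x=1 y=2 t=14
[1] x=2 y=2 t=16 →E
[2] x=3 y=2 t=18 →E
[3] x=4 y=2 t=20 →E
[4] x=5 y=2 t=22 →E
[5] x=5 y=1 t=24 →S
[6] x=5 y=0 t=26 →S

path = [(1,2), (2,2), (3,2), (4,2), (5,2), (5,1), (5,0)]
arrival = 26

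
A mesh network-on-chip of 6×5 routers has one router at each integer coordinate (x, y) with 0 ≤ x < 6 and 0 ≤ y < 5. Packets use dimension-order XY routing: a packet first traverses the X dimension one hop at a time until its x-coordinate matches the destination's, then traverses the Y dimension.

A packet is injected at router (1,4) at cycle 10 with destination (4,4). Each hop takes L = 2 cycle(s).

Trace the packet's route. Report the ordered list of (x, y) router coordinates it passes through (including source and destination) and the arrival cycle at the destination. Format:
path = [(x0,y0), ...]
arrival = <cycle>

[0] x=1 y=4 t=10
[1] x=2 y=4 t=12 →E
[2] x=3 y=4 t=14 →E
[3] x=4 y=4 t=16 →E

path = [(1,4), (2,4), (3,4), (4,4)]
arrival = 16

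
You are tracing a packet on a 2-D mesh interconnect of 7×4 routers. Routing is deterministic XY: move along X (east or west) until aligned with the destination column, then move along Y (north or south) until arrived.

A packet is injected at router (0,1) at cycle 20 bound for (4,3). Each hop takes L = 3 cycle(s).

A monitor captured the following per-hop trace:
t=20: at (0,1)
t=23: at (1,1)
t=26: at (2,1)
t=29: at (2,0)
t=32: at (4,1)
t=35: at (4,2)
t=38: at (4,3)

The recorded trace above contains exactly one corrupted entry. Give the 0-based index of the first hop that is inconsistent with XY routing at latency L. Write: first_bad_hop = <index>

  1: Δx=+1 Δy=+0 Δt=3 [ok]
  2: Δx=+1 Δy=+0 Δt=3 [ok]
  3: Δx=+0 Δy=-1 Δt=3 [BAD: Y-move but x=2≠4]

first_bad_hop = 3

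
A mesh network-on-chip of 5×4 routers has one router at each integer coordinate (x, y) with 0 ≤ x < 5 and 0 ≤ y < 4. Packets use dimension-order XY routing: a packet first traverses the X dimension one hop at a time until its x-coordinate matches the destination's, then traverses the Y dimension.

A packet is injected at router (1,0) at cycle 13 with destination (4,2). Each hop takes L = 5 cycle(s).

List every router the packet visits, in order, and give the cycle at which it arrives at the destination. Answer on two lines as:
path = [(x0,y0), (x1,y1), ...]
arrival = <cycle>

  0. router=(1,0) cycle=13 (inject)
  1. router=(2,0) cycle=18 dir=E
  2. router=(3,0) cycle=23 dir=E
  3. router=(4,0) cycle=28 dir=E
  4. router=(4,1) cycle=33 dir=N
  5. router=(4,2) cycle=38 dir=N

path = [(1,0), (2,0), (3,0), (4,0), (4,1), (4,2)]
arrival = 38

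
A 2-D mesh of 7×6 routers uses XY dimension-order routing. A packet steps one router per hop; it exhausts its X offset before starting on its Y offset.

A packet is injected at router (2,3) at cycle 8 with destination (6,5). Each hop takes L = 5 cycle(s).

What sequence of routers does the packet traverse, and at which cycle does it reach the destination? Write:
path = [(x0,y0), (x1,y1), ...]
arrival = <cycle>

t=8: at (2,3)
t=13: at (3,3) after E
t=18: at (4,3) after E
t=23: at (5,3) after E
t=28: at (6,3) after E
t=33: at (6,4) after N
t=38: at (6,5) after N

path = [(2,3), (3,3), (4,3), (5,3), (6,3), (6,4), (6,5)]
arrival = 38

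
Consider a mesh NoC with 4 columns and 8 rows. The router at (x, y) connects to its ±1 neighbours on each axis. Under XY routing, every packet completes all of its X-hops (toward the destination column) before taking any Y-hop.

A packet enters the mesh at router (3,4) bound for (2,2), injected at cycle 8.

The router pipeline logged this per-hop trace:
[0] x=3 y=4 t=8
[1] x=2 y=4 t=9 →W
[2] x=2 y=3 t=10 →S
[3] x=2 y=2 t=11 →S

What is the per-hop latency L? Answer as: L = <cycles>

L = 1

From hop 0 (8) to hop 1 (9): +1 cycles.
One hop costs L cycles, so L = 1.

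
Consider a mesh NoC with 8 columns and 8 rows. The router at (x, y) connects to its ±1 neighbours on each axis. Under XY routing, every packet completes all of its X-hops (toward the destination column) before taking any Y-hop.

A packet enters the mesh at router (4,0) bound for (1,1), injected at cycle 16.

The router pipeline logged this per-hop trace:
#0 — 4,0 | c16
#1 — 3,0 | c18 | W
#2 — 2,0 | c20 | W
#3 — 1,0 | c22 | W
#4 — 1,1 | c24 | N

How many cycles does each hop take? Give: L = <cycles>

Between hops 0 and 1 the cycle counter advances 18 − 16 = 2.
One hop costs L cycles, so L = 2.

L = 2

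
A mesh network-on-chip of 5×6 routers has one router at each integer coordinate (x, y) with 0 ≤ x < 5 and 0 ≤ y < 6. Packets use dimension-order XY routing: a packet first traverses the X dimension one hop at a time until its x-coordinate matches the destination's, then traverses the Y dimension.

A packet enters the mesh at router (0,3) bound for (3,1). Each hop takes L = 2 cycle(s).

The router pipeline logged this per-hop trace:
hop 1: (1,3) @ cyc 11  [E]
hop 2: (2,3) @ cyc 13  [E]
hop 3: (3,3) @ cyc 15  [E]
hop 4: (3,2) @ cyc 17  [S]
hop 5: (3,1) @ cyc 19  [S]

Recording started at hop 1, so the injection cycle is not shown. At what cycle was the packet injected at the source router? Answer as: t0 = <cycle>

t0 = 9

At hop 1 the cycle is 11; in general cyc_k = t0 + kL.
t0 = cyc[1] − L = 11 − 2 = 9.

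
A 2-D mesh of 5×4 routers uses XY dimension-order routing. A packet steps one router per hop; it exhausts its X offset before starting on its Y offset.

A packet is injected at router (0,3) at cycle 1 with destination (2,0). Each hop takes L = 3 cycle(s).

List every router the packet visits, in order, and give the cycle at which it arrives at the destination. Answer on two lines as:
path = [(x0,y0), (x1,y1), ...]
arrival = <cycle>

#0 — 0,3 | c1
#1 — 1,3 | c4 | E
#2 — 2,3 | c7 | E
#3 — 2,2 | c10 | S
#4 — 2,1 | c13 | S
#5 — 2,0 | c16 | S

path = [(0,3), (1,3), (2,3), (2,2), (2,1), (2,0)]
arrival = 16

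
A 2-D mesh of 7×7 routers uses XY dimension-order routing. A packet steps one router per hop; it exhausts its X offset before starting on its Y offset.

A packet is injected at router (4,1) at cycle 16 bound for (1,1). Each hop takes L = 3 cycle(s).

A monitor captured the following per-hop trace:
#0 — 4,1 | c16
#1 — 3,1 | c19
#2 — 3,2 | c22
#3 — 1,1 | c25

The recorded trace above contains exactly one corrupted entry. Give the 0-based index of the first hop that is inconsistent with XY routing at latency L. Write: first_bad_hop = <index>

[1] (-1,+0) / 3c ⇒ ok
[2] (+0,+1) / 3c ⇒ BAD: Y-move but x=3≠1

first_bad_hop = 2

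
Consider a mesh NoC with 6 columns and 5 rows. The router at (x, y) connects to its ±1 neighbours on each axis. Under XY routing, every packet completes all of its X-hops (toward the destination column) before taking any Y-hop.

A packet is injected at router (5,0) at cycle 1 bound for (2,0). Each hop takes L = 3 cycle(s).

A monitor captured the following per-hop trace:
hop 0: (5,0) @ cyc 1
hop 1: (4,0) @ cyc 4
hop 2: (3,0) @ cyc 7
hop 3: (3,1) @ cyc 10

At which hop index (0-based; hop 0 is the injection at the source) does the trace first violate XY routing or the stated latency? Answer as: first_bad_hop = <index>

  1: Δx=-1 Δy=+0 Δt=3 [ok]
  2: Δx=-1 Δy=+0 Δt=3 [ok]
  3: Δx=+0 Δy=+1 Δt=3 [BAD: Y-move but x=3≠2]

first_bad_hop = 3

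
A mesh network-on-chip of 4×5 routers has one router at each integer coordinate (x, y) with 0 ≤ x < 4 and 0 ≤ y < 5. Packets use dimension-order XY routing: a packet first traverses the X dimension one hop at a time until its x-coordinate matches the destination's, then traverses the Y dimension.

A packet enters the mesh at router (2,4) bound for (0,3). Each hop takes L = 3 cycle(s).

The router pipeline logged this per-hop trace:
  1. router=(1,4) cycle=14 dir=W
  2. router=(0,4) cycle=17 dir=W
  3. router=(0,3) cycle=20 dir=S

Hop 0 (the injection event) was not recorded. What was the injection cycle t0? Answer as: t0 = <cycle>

Hop 1 reached at cycle 14; hop k is at t0 + k·L.
Subtract one hop: t0 = 14 − 3 = 11.

t0 = 11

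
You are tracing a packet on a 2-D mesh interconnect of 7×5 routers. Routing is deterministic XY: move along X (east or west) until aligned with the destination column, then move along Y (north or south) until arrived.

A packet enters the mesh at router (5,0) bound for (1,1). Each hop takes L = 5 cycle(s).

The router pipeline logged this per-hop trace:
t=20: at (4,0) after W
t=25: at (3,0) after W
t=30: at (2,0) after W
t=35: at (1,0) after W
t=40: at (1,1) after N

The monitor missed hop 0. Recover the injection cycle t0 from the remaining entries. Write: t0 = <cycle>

t0 = 15

Hop 1 reached at cycle 20; hop k is at t0 + k·L.
t0 = cyc[1] − L = 20 − 5 = 15.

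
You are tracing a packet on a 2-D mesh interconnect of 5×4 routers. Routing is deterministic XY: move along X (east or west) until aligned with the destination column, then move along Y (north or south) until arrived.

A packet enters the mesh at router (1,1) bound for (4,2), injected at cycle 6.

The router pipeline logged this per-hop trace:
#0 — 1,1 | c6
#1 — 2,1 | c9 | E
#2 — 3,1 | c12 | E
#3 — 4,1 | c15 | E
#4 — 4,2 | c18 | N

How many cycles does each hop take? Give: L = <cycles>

L = 3

cyc[1] − cyc[0] = 9 − 6 = 3.
That increment is L by definition: L = 3.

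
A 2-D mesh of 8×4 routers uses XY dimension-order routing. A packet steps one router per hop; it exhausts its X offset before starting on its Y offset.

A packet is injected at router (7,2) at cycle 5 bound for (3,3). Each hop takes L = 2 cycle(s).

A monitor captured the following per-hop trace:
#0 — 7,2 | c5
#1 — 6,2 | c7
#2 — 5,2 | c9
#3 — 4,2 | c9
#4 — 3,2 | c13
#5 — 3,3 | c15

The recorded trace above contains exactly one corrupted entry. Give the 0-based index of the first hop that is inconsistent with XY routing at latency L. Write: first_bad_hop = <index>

first_bad_hop = 3

check 1→ d=(-1,0) cyc+2: ok
check 2→ d=(-1,0) cyc+2: ok
check 3→ d=(-1,0) cyc+0: BAD: Δcyc=0≠L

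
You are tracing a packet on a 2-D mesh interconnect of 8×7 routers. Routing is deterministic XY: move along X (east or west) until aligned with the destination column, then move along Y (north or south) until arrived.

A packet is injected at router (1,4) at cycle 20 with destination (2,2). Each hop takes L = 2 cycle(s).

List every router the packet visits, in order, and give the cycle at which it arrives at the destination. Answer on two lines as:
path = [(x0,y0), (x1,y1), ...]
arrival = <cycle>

src (1,4)  cyc=20
E→(2,4)  cyc=22
S→(2,3)  cyc=24
S→(2,2)  cyc=26

path = [(1,4), (2,4), (2,3), (2,2)]
arrival = 26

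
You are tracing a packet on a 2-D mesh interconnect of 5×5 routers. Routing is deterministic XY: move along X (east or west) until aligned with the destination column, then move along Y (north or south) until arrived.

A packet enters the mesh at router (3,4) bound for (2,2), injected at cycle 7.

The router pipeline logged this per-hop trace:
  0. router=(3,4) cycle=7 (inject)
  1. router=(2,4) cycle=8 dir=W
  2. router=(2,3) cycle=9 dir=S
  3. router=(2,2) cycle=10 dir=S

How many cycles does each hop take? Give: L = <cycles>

Δcyc across hop 0→1: 8 − 7 = 1.
One hop costs L cycles, so L = 1.

L = 1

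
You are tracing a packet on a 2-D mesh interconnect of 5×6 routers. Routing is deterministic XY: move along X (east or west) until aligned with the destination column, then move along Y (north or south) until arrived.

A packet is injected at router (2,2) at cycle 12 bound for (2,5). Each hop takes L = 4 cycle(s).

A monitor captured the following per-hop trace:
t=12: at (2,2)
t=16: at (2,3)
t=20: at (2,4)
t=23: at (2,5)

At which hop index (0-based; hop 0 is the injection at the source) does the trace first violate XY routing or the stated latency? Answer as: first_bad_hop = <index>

  1: Δx=+0 Δy=+1 Δt=4 [ok]
  2: Δx=+0 Δy=+1 Δt=4 [ok]
  3: Δx=+0 Δy=+1 Δt=3 [BAD: Δcyc=3≠L]

first_bad_hop = 3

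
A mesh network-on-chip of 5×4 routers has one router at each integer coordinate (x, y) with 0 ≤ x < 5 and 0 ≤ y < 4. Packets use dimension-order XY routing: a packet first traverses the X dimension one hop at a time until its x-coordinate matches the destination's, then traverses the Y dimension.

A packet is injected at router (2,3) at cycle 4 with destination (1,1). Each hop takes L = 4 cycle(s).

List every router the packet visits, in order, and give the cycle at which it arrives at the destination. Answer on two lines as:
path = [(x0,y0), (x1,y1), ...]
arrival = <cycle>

path = [(2,3), (1,3), (1,2), (1,1)]
arrival = 16

t=4: at (2,3)
t=8: at (1,3) after W
t=12: at (1,2) after S
t=16: at (1,1) after S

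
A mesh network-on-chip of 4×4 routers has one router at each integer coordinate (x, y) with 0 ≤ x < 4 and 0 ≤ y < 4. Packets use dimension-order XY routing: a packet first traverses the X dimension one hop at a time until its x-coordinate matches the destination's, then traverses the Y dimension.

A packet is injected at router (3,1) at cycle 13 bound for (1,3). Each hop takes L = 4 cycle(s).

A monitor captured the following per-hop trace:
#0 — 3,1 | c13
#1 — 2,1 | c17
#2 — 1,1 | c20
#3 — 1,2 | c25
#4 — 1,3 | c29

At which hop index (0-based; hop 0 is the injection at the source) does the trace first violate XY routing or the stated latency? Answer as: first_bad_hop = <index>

check 1→ d=(-1,0) cyc+4: ok
check 2→ d=(-1,0) cyc+3: BAD: Δcyc=3≠L

first_bad_hop = 2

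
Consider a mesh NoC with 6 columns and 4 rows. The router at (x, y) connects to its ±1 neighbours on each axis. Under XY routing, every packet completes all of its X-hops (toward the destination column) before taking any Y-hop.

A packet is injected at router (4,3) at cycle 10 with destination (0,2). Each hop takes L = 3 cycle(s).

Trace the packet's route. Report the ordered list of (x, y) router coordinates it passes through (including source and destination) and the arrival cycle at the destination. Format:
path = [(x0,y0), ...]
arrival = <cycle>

path = [(4,3), (3,3), (2,3), (1,3), (0,3), (0,2)]
arrival = 25

  0. router=(4,3) cycle=10 (inject)
  1. router=(3,3) cycle=13 dir=W
  2. router=(2,3) cycle=16 dir=W
  3. router=(1,3) cycle=19 dir=W
  4. router=(0,3) cycle=22 dir=W
  5. router=(0,2) cycle=25 dir=S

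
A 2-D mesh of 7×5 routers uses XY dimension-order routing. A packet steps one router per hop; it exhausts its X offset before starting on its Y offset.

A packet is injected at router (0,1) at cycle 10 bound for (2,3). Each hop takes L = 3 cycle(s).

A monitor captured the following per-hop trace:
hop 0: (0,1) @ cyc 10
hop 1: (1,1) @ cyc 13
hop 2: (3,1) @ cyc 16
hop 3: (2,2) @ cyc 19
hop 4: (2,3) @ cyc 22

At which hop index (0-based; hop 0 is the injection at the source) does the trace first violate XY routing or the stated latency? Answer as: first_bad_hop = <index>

check 1→ d=(1,0) cyc+3: ok
check 2→ d=(2,0) cyc+3: BAD: non-unit step

first_bad_hop = 2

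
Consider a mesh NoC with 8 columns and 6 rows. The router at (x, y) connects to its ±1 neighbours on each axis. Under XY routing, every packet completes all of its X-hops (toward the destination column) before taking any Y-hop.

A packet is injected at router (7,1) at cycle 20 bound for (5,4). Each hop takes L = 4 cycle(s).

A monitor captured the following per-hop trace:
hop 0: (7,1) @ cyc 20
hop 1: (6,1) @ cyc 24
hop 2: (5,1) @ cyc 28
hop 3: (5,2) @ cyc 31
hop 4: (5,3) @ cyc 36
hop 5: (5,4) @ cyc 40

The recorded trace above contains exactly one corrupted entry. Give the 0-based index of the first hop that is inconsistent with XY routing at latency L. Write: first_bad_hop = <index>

first_bad_hop = 3

check 1→ d=(-1,0) cyc+4: ok
check 2→ d=(-1,0) cyc+4: ok
check 3→ d=(0,1) cyc+3: BAD: Δcyc=3≠L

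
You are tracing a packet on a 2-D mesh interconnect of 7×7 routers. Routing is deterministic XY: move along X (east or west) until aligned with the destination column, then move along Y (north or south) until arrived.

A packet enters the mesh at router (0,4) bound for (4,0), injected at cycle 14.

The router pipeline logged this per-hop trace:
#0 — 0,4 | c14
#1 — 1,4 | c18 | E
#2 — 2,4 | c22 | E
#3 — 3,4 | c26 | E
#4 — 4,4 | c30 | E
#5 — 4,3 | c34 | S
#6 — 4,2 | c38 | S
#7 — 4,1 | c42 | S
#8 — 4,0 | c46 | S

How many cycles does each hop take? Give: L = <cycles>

L = 4

cyc[1] − cyc[0] = 18 − 14 = 4.
That increment is L by definition: L = 4.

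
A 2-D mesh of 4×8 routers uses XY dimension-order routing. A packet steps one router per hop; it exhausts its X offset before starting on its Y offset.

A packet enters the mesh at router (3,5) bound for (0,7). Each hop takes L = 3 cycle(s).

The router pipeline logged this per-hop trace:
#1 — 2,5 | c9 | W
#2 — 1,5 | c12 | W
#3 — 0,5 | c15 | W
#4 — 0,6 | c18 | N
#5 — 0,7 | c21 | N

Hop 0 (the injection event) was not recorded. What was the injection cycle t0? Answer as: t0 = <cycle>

t0 = 6

Hop 1 reached at cycle 9; hop k is at t0 + k·L.
t0 = cyc[1] − L = 9 − 3 = 6.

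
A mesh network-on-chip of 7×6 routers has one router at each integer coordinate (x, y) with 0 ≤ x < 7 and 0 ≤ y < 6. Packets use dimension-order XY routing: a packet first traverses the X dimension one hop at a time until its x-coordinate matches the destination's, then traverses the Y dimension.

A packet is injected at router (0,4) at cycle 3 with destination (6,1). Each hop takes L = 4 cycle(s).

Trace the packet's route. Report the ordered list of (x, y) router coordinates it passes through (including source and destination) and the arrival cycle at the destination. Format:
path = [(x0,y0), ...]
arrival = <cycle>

src (0,4)  cyc=3
E→(1,4)  cyc=7
E→(2,4)  cyc=11
E→(3,4)  cyc=15
E→(4,4)  cyc=19
E→(5,4)  cyc=23
E→(6,4)  cyc=27
S→(6,3)  cyc=31
S→(6,2)  cyc=35
S→(6,1)  cyc=39

path = [(0,4), (1,4), (2,4), (3,4), (4,4), (5,4), (6,4), (6,3), (6,2), (6,1)]
arrival = 39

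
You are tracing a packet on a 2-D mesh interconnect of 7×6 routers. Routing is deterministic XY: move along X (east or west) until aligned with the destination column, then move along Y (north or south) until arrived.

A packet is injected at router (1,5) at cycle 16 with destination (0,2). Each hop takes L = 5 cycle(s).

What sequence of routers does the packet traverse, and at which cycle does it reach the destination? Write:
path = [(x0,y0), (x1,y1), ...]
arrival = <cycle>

hop 0: (1,5) @ cyc 16
hop 1: (0,5) @ cyc 21  [W]
hop 2: (0,4) @ cyc 26  [S]
hop 3: (0,3) @ cyc 31  [S]
hop 4: (0,2) @ cyc 36  [S]

path = [(1,5), (0,5), (0,4), (0,3), (0,2)]
arrival = 36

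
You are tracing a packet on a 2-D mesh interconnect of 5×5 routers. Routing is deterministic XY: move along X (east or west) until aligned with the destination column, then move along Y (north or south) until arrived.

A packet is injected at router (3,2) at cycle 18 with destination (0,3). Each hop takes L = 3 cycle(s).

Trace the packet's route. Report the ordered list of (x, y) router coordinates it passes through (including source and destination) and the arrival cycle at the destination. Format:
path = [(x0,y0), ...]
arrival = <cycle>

path = [(3,2), (2,2), (1,2), (0,2), (0,3)]
arrival = 30

hop 0: (3,2) @ cyc 18
hop 1: (2,2) @ cyc 21  [W]
hop 2: (1,2) @ cyc 24  [W]
hop 3: (0,2) @ cyc 27  [W]
hop 4: (0,3) @ cyc 30  [N]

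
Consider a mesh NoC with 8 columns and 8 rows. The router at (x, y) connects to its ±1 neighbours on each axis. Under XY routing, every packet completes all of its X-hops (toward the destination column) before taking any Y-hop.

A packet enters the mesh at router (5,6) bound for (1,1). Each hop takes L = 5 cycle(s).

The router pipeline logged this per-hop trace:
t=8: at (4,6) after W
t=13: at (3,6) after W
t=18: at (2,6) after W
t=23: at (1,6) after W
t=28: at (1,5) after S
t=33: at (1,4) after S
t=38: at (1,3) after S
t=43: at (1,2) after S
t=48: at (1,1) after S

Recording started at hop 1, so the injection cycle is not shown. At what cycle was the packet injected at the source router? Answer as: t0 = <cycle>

Hop 1 reached at cycle 8; hop k is at t0 + k·L.
t0 = cyc[1] − L = 8 − 5 = 3.

t0 = 3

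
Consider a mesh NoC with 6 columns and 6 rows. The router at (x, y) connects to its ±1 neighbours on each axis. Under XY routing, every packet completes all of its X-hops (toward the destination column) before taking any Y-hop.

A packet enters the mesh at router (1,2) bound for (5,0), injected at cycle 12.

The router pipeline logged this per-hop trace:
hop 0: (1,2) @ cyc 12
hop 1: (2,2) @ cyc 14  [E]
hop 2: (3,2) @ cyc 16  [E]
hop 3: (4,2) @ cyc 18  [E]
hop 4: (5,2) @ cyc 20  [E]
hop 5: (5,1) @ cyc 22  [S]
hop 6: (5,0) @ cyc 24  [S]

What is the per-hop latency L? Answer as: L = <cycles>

L = 2

Between hops 0 and 1 the cycle counter advances 14 − 12 = 2.
Per-hop latency L = Δcyc = 2.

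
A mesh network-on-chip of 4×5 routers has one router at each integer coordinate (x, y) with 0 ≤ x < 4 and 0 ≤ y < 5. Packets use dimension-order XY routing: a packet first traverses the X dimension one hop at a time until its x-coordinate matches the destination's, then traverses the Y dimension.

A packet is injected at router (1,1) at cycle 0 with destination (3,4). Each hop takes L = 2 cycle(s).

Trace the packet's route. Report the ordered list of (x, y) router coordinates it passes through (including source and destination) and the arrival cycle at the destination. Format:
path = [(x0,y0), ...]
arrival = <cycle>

#0 — 1,1 | c0
#1 — 2,1 | c2 | E
#2 — 3,1 | c4 | E
#3 — 3,2 | c6 | N
#4 — 3,3 | c8 | N
#5 — 3,4 | c10 | N

path = [(1,1), (2,1), (3,1), (3,2), (3,3), (3,4)]
arrival = 10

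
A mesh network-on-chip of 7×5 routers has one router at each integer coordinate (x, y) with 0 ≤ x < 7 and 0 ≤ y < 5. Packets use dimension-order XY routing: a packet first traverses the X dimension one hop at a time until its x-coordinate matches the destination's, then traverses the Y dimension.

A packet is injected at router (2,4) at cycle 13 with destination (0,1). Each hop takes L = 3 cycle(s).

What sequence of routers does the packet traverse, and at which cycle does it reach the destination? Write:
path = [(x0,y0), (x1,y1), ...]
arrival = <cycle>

path = [(2,4), (1,4), (0,4), (0,3), (0,2), (0,1)]
arrival = 28

[0] x=2 y=4 t=13
[1] x=1 y=4 t=16 →W
[2] x=0 y=4 t=19 →W
[3] x=0 y=3 t=22 →S
[4] x=0 y=2 t=25 →S
[5] x=0 y=1 t=28 →S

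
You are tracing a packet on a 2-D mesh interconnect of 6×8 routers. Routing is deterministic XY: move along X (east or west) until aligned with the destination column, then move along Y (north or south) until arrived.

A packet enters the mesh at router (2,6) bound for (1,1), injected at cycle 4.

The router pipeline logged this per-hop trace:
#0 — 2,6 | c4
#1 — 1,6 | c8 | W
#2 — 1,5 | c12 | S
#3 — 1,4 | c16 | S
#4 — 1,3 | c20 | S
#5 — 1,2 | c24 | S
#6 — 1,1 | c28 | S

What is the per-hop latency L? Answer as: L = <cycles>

cyc[1] − cyc[0] = 8 − 4 = 4.
That increment is L by definition: L = 4.

L = 4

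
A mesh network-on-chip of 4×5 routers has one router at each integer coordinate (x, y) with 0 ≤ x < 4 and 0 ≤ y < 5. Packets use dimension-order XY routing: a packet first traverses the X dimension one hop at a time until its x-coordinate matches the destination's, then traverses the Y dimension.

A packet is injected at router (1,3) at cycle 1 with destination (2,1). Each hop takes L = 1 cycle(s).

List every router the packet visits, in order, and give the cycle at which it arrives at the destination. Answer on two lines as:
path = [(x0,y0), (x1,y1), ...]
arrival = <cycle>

path = [(1,3), (2,3), (2,2), (2,1)]
arrival = 4

  0. router=(1,3) cycle=1 (inject)
  1. router=(2,3) cycle=2 dir=E
  2. router=(2,2) cycle=3 dir=S
  3. router=(2,1) cycle=4 dir=S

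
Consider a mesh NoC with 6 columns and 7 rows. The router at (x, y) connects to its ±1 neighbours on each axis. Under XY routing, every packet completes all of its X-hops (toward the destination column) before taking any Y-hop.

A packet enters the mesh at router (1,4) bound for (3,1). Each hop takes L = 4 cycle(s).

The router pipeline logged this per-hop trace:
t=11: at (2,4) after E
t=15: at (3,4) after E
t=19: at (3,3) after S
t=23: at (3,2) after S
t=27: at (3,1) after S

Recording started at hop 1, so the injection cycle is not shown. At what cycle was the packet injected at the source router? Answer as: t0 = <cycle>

The first recorded entry is hop 1 at cycle 11.
Subtract one hop: t0 = 11 − 4 = 7.

t0 = 7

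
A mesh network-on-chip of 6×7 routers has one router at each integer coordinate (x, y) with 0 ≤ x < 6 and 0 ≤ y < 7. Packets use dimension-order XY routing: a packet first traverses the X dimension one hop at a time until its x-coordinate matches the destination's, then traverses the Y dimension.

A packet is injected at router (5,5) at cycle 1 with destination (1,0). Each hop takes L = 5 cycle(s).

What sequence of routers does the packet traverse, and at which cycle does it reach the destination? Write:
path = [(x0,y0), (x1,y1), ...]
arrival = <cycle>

t=1: at (5,5)
t=6: at (4,5) after W
t=11: at (3,5) after W
t=16: at (2,5) after W
t=21: at (1,5) after W
t=26: at (1,4) after S
t=31: at (1,3) after S
t=36: at (1,2) after S
t=41: at (1,1) after S
t=46: at (1,0) after S

path = [(5,5), (4,5), (3,5), (2,5), (1,5), (1,4), (1,3), (1,2), (1,1), (1,0)]
arrival = 46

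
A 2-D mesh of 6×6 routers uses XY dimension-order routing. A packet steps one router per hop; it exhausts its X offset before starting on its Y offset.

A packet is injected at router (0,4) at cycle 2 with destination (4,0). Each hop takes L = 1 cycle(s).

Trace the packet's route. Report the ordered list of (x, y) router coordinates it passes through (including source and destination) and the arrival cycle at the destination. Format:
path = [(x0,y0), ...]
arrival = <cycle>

hop 0: (0,4) @ cyc 2
hop 1: (1,4) @ cyc 3  [E]
hop 2: (2,4) @ cyc 4  [E]
hop 3: (3,4) @ cyc 5  [E]
hop 4: (4,4) @ cyc 6  [E]
hop 5: (4,3) @ cyc 7  [S]
hop 6: (4,2) @ cyc 8  [S]
hop 7: (4,1) @ cyc 9  [S]
hop 8: (4,0) @ cyc 10  [S]

path = [(0,4), (1,4), (2,4), (3,4), (4,4), (4,3), (4,2), (4,1), (4,0)]
arrival = 10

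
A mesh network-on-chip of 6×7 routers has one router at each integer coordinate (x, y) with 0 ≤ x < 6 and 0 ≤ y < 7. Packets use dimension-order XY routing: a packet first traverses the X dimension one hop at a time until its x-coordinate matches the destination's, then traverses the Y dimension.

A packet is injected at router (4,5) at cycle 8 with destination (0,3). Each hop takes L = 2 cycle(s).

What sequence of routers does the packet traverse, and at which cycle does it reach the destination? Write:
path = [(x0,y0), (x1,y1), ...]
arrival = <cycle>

path = [(4,5), (3,5), (2,5), (1,5), (0,5), (0,4), (0,3)]
arrival = 20

hop 0: (4,5) @ cyc 8
hop 1: (3,5) @ cyc 10  [W]
hop 2: (2,5) @ cyc 12  [W]
hop 3: (1,5) @ cyc 14  [W]
hop 4: (0,5) @ cyc 16  [W]
hop 5: (0,4) @ cyc 18  [S]
hop 6: (0,3) @ cyc 20  [S]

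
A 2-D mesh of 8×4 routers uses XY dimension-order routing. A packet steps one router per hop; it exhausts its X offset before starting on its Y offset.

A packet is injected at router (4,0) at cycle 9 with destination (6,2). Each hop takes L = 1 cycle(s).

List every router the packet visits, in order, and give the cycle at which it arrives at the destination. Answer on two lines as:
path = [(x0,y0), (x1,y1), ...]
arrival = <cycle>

[0] x=4 y=0 t=9
[1] x=5 y=0 t=10 →E
[2] x=6 y=0 t=11 →E
[3] x=6 y=1 t=12 →N
[4] x=6 y=2 t=13 →N

path = [(4,0), (5,0), (6,0), (6,1), (6,2)]
arrival = 13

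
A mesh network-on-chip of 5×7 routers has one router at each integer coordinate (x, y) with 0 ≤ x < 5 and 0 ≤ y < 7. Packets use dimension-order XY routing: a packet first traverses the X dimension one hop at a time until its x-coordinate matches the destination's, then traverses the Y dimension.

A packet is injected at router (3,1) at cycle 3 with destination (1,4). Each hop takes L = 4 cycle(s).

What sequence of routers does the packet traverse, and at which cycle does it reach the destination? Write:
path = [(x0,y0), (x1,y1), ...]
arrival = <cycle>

src (3,1)  cyc=3
W→(2,1)  cyc=7
W→(1,1)  cyc=11
N→(1,2)  cyc=15
N→(1,3)  cyc=19
N→(1,4)  cyc=23

path = [(3,1), (2,1), (1,1), (1,2), (1,3), (1,4)]
arrival = 23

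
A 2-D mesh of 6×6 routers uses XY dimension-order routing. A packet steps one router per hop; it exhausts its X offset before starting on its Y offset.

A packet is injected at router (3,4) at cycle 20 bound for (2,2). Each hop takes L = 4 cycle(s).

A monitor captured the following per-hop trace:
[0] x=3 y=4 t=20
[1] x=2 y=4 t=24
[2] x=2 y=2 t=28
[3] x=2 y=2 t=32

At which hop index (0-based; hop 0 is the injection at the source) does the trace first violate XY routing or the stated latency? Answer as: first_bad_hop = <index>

first_bad_hop = 2

[1] (-1,+0) / 4c ⇒ ok
[2] (+0,-2) / 4c ⇒ BAD: non-unit step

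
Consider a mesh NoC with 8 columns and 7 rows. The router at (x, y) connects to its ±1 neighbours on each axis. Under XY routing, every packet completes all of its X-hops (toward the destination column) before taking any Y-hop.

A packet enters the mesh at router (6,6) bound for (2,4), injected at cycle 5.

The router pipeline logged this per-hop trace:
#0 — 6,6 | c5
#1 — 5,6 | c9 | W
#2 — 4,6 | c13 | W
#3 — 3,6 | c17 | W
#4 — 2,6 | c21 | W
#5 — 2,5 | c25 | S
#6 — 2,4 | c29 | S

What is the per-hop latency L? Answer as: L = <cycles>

Δcyc across hop 0→1: 9 − 5 = 4.
One hop costs L cycles, so L = 4.

L = 4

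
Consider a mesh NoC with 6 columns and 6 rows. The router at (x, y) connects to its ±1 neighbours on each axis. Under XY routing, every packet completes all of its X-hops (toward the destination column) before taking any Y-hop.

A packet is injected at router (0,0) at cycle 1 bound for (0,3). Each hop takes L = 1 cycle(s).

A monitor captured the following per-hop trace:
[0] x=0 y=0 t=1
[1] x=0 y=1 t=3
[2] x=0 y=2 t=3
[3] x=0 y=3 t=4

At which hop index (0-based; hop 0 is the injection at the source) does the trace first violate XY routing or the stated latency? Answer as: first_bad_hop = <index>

first_bad_hop = 1

check 1→ d=(0,1) cyc+2: BAD: Δcyc=2≠L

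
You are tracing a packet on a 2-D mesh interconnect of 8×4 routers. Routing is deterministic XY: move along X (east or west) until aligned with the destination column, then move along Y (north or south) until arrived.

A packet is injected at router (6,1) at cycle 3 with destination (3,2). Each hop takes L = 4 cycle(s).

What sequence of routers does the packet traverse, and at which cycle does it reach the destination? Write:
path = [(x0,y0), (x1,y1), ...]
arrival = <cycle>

hop 0: (6,1) @ cyc 3
hop 1: (5,1) @ cyc 7  [W]
hop 2: (4,1) @ cyc 11  [W]
hop 3: (3,1) @ cyc 15  [W]
hop 4: (3,2) @ cyc 19  [N]

path = [(6,1), (5,1), (4,1), (3,1), (3,2)]
arrival = 19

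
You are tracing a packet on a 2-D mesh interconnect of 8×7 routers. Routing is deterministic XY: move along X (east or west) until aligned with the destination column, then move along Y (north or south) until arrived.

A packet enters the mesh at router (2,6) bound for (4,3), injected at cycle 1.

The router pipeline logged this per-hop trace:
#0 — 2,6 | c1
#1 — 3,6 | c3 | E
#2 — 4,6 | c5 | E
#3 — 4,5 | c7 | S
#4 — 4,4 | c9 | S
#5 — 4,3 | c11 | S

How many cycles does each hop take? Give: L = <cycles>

From hop 0 (1) to hop 1 (3): +2 cycles.
One hop costs L cycles, so L = 2.

L = 2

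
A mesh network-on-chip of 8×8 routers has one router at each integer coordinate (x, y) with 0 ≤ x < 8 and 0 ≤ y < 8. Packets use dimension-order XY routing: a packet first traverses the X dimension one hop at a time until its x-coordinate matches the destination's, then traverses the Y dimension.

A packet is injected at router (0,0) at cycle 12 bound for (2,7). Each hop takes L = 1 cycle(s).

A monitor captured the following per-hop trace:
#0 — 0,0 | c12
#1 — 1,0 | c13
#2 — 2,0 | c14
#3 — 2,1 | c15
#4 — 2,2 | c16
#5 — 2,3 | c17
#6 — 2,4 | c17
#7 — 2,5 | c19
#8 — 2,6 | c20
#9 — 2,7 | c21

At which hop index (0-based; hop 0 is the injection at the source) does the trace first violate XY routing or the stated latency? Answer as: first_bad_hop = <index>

first_bad_hop = 6

check 1→ d=(1,0) cyc+1: ok
check 2→ d=(1,0) cyc+1: ok
check 3→ d=(0,1) cyc+1: ok
check 4→ d=(0,1) cyc+1: ok
check 5→ d=(0,1) cyc+1: ok
check 6→ d=(0,1) cyc+0: BAD: Δcyc=0≠L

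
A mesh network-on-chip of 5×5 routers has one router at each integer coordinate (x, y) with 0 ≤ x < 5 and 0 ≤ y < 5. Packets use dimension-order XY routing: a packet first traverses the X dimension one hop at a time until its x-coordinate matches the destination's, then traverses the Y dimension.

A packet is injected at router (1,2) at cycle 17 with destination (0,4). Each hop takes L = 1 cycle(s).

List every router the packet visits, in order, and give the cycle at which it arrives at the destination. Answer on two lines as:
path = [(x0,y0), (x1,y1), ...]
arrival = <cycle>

#0 — 1,2 | c17
#1 — 0,2 | c18 | W
#2 — 0,3 | c19 | N
#3 — 0,4 | c20 | N

path = [(1,2), (0,2), (0,3), (0,4)]
arrival = 20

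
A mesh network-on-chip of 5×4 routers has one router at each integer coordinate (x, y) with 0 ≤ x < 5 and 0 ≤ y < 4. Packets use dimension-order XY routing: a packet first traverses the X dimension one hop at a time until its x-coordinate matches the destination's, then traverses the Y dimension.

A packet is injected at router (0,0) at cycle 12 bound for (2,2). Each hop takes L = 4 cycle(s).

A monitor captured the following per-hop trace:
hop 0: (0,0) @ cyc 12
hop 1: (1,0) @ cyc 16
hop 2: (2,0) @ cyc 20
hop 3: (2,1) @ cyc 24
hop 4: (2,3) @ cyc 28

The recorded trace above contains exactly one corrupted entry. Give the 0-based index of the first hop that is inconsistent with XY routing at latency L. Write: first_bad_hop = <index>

[1] (+1,+0) / 4c ⇒ ok
[2] (+1,+0) / 4c ⇒ ok
[3] (+0,+1) / 4c ⇒ ok
[4] (+0,+2) / 4c ⇒ BAD: non-unit step

first_bad_hop = 4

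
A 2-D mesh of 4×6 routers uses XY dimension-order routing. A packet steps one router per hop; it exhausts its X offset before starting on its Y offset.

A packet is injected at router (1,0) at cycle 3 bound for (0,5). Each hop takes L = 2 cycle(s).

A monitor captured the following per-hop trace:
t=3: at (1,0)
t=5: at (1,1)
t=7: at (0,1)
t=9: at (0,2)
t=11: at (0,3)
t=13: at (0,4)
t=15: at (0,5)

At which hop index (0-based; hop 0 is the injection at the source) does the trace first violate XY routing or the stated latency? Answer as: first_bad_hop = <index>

first_bad_hop = 1

hop 1: step (+0,+1), +2 cyc — BAD: Y-move but x=1≠0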